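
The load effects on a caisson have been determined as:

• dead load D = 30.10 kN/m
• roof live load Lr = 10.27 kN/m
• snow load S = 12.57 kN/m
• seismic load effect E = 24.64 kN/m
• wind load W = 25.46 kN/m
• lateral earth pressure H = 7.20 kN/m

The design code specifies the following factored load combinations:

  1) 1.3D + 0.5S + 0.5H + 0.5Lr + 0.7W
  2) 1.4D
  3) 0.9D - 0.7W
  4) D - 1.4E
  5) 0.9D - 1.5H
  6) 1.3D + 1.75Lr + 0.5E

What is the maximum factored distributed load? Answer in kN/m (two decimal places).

71.97 kN/m

1) 1.3(30.10) + 0.5(12.57) + 0.5(7.20) + 0.5(10.27) + 0.7(25.46) = 71.97
2) 1.4(30.10) = 42.14
3) 0.9(30.10) - 0.7(25.46) = 27.09 - 17.82 = 9.27
4) 1.0(30.10) - 1.4(24.64) = 30.10 - 34.50 = -4.40
5) 0.9(30.10) - 1.5(7.20) = 27.09 - 10.80 = 16.29
6) 1.3(30.10) + 1.75(10.27) + 0.5(24.64) = 39.13 + 17.97 + 12.32 = 69.42
Combination 1 governs: w_u = 71.97 kN/m.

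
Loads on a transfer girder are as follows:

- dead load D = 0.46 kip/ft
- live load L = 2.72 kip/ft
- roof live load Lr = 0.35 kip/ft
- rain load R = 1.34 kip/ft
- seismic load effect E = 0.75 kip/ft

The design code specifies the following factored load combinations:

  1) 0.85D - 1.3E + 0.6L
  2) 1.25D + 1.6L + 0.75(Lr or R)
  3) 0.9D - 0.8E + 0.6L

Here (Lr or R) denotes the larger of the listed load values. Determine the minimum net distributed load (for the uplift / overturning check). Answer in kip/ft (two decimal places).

(Lr or R) → R = 1.34 kip/ft.
1) 0.85(0.46) - 1.3(0.75) + 0.6(2.72) = 1.05
2) 1.25(0.46) + 1.6(2.72) + 0.75(1.34) = 5.93
3) 0.9(0.46) - 0.8(0.75) + 0.6(2.72) = 1.45
Combination 1 gives the minimum: 1.05 kip/ft.

1.05 kip/ft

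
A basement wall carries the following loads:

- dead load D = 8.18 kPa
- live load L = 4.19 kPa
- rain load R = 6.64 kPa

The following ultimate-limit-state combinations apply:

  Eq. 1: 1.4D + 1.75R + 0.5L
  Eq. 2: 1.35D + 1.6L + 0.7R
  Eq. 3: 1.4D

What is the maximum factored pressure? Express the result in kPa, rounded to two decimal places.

Eq. 1: 1.4(8.18) + 1.75(6.64) + 0.5(4.19) = 25.17
Eq. 2: 1.35(8.18) + 1.6(4.19) + 0.7(6.64) = 22.40
Eq. 3: 1.4(8.18) = 11.45
Maximum is from combination 1.

25.17 kPa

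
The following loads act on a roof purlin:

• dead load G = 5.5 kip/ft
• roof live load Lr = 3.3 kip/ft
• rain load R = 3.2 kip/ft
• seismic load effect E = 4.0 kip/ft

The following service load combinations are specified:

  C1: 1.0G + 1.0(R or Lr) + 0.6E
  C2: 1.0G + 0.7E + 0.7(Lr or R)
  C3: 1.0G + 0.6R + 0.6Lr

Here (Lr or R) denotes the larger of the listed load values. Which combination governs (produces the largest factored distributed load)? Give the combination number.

Combination 1

(R or Lr) → Lr = 3.3 kip/ft; (Lr or R) → Lr = 3.3 kip/ft.
C1: 1.0(5.5) + 1.0(3.3) + 0.6(4.0) = 11.20
C2: 1.0(5.5) + 0.7(4.0) + 0.7(3.3) = 10.61
C3: 1.0(5.5) + 0.6(3.2) + 0.6(3.3) = 9.40
The largest value is 11.20 kip/ft from combination 1.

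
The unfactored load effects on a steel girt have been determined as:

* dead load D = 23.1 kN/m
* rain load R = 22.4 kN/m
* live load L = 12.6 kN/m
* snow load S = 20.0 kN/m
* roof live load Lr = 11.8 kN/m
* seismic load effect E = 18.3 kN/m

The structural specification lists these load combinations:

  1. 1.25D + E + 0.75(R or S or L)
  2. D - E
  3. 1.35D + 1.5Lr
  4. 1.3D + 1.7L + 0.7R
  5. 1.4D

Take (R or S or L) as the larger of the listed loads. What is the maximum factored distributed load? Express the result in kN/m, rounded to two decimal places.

(R or S or L) → R = 22.4 kN/m.
1. 1.25(23.1) + 1.0(18.3) + 0.75(22.4) = 63.98
2. 1.0(23.1) - 1.0(18.3) = 4.80
3. 1.35(23.1) + 1.5(11.8) = 48.89
4. 1.3(23.1) + 1.7(12.6) + 0.7(22.4) = 67.13
5. 1.4(23.1) = 32.34
Combination 4 governs: w_u = 67.13 kN/m.

67.13 kN/m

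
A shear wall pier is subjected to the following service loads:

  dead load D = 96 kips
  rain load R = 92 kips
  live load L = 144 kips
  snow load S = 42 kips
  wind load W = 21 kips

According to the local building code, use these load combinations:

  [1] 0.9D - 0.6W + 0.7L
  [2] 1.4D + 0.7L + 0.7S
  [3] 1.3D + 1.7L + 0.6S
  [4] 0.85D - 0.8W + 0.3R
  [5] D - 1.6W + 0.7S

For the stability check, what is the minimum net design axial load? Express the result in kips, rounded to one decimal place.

91.8 kips

[1] 0.9(96) - 0.6(21) + 0.7(144) = 86.4 - 12.6 + 100.8 = 174.6
[2] 1.4(96) + 0.7(144) + 0.7(42) = 134.4 + 100.8 + 29.4 = 264.6
[3] 1.3(96) + 1.7(144) + 0.6(42) = 124.8 + 244.8 + 25.2 = 394.8
[4] 0.85(96) - 0.8(21) + 0.3(92) = 81.6 - 16.8 + 27.6 = 92.4
[5] 1.0(96) - 1.6(21) + 0.7(42) = 96.0 - 33.6 + 29.4 = 91.8
Combination 5 gives the minimum: 91.8 kips.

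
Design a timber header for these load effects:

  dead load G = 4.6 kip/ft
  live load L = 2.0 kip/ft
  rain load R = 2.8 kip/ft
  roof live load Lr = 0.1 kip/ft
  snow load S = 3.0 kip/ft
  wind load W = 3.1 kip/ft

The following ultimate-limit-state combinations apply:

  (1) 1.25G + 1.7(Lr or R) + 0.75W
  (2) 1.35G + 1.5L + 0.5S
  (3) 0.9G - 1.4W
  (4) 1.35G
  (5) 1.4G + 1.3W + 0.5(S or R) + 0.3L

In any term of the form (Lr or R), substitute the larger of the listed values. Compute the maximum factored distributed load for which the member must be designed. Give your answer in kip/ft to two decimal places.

(Lr or R) → R = 2.8 kip/ft; (S or R) → S = 3.0 kip/ft.
(1) 1.25(4.6) + 1.7(2.8) + 0.75(3.1) = 5.75 + 4.76 + 2.33 = 12.84
(2) 1.35(4.6) + 1.5(2.0) + 0.5(3.0) = 6.21 + 3.00 + 1.50 = 10.71
(3) 0.9(4.6) - 1.4(3.1) = 4.14 - 4.34 = -0.20
(4) 1.35(4.6) = 6.21
(5) 1.4(4.6) + 1.3(3.1) + 0.5(3.0) + 0.3(2.0) = 6.44 + 4.03 + 1.50 + 0.60 = 12.57
Maximum is from combination 1.

12.84 kip/ft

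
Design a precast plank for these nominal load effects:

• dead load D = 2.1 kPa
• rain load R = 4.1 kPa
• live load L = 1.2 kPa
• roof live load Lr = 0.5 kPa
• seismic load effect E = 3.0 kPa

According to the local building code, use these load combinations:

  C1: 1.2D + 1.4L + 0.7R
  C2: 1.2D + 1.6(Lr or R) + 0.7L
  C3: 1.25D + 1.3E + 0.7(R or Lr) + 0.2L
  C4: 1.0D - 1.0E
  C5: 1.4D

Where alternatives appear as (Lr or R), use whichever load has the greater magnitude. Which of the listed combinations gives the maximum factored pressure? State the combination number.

Combination 2

(Lr or R) → R = 4.1 kPa; (R or Lr) → R = 4.1 kPa.
C1: 1.2(2.1) + 1.4(1.2) + 0.7(4.1) = 2.52 + 1.68 + 2.87 = 7.07
C2: 1.2(2.1) + 1.6(4.1) + 0.7(1.2) = 2.52 + 6.56 + 0.84 = 9.92
C3: 1.25(2.1) + 1.3(3.0) + 0.7(4.1) + 0.2(1.2) = 2.63 + 3.90 + 2.87 + 0.24 = 9.64
C4: 1.0(2.1) - 1.0(3.0) = 2.10 - 3.00 = -0.90
C5: 1.4(2.1) = 2.94
The largest value is 9.92 kPa from combination 2.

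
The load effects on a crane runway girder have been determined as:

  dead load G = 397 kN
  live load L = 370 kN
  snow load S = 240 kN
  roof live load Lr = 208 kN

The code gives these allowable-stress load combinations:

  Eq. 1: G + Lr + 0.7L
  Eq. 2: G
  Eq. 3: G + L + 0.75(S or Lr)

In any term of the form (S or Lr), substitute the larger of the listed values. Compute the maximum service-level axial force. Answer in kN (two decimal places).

947.00 kN

(S or Lr) → S = 240 kN.
Eq. 1: 1.0(397) + 1.0(208) + 0.7(370) = 397.00 + 208.00 + 259.00 = 864.00
Eq. 2: 1.0(397) = 397.00
Eq. 3: 1.0(397) + 1.0(370) + 0.75(240) = 397.00 + 370.00 + 180.00 = 947.00
The controlling combination is 3, giving 947.00 kN.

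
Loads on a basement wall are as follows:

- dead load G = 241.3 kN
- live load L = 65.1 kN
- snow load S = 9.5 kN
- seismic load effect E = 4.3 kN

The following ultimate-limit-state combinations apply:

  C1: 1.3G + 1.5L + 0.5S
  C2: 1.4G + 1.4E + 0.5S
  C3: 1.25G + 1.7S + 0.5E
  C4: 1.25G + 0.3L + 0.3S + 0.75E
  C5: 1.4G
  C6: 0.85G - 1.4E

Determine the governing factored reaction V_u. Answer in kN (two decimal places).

416.09 kN

C1: 1.3(241.3) + 1.5(65.1) + 0.5(9.5) = 313.69 + 97.65 + 4.75 = 416.09
C2: 1.4(241.3) + 1.4(4.3) + 0.5(9.5) = 337.82 + 6.02 + 4.75 = 348.59
C3: 1.25(241.3) + 1.7(9.5) + 0.5(4.3) = 301.63 + 16.15 + 2.15 = 319.93
C4: 1.25(241.3) + 0.3(65.1) + 0.3(9.5) + 0.75(4.3) = 327.23
C5: 1.4(241.3) = 337.82
C6: 0.85(241.3) - 1.4(4.3) = 205.11 - 6.02 = 199.09
Combination 1 governs: V_u = 416.09 kN.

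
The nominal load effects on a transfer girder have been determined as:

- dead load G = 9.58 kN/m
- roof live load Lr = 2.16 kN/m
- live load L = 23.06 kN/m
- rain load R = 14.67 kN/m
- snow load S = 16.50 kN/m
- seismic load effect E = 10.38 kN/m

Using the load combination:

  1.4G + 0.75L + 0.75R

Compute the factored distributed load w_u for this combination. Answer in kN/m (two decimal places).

1.4(9.58) + 0.75(23.06) + 0.75(14.67) = 13.41 + 17.30 + 11.00 = 41.71
w_u = 41.71 kN/m.

41.71 kN/m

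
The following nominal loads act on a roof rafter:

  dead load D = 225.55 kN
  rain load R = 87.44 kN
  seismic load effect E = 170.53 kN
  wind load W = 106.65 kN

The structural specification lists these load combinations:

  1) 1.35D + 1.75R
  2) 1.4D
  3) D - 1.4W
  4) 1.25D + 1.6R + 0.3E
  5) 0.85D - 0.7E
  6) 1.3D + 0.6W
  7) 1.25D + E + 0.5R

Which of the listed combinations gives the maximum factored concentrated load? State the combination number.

1) 1.35(225.55) + 1.75(87.44) = 304.49 + 153.02 = 457.51
2) 1.4(225.55) = 315.77
3) 1.0(225.55) - 1.4(106.65) = 225.55 - 149.31 = 76.24
4) 1.25(225.55) + 1.6(87.44) + 0.3(170.53) = 281.94 + 139.90 + 51.16 = 473.00
5) 0.85(225.55) - 0.7(170.53) = 191.72 - 119.37 = 72.35
6) 1.3(225.55) + 0.6(106.65) = 293.22 + 63.99 = 357.21
7) 1.25(225.55) + 1.0(170.53) + 0.5(87.44) = 281.94 + 170.53 + 43.72 = 496.19
The largest value is 496.19 kN from combination 7.

Combination 7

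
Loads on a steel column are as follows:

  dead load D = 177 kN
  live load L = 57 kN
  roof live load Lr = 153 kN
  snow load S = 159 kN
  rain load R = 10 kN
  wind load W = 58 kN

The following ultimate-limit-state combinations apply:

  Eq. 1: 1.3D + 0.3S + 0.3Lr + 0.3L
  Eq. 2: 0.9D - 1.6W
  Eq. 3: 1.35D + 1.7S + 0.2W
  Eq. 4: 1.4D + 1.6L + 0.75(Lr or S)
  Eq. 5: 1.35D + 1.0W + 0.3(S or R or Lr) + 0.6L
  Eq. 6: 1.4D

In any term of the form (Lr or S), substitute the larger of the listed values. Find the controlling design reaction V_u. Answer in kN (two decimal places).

520.85 kN

(Lr or S) → S = 159 kN; (S or R or Lr) → S = 159 kN.
Eq. 1: 1.3(177) + 0.3(159) + 0.3(153) + 0.3(57) = 230.10 + 47.70 + 45.90 + 17.10 = 340.80
Eq. 2: 0.9(177) - 1.6(58) = 159.30 - 92.80 = 66.50
Eq. 3: 1.35(177) + 1.7(159) + 0.2(58) = 238.95 + 270.30 + 11.60 = 520.85
Eq. 4: 1.4(177) + 1.6(57) + 0.75(159) = 247.80 + 91.20 + 119.25 = 458.25
Eq. 5: 1.35(177) + 1.0(58) + 0.3(159) + 0.6(57) = 238.95 + 58.00 + 47.70 + 34.20 = 378.85
Eq. 6: 1.4(177) = 247.80
Maximum is from combination 3.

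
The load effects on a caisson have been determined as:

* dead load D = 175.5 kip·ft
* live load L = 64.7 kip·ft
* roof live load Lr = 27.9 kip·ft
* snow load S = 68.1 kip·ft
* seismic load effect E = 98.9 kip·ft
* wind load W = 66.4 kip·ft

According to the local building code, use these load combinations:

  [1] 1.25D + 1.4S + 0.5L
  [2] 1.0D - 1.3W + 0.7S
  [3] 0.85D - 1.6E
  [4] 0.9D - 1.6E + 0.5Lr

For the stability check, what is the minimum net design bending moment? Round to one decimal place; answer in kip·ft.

[1] 1.25(175.5) + 1.4(68.1) + 0.5(64.7) = 219.4 + 95.3 + 32.4 = 347.1
[2] 1.0(175.5) - 1.3(66.4) + 0.7(68.1) = 175.5 - 86.3 + 47.7 = 136.9
[3] 0.85(175.5) - 1.6(98.9) = -9.1
[4] 0.9(175.5) - 1.6(98.9) + 0.5(27.9) = 13.7
Combination 3 gives the minimum: -9.1 kip·ft.

-9.1 kip·ft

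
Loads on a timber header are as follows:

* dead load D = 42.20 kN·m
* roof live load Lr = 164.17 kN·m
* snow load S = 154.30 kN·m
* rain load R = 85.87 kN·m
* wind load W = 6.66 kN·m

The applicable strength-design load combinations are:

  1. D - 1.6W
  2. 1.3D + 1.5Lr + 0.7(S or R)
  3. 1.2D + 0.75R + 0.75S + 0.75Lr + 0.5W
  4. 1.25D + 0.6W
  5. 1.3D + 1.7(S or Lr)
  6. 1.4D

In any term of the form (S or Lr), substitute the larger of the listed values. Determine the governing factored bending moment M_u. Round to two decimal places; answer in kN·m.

(S or R) → S = 154.30 kN·m; (S or Lr) → Lr = 164.17 kN·m.
1. 1.0(42.20) - 1.6(6.66) = 42.20 - 10.66 = 31.54
2. 1.3(42.20) + 1.5(164.17) + 0.7(154.30) = 54.86 + 246.26 + 108.01 = 409.13
3. 1.2(42.20) + 0.75(85.87) + 0.75(154.30) + 0.75(164.17) + 0.5(6.66) = 50.64 + 64.40 + 115.73 + 123.13 + 3.33 = 357.23
4. 1.25(42.20) + 0.6(6.66) = 52.75 + 4.00 = 56.75
5. 1.3(42.20) + 1.7(164.17) = 54.86 + 279.09 = 333.95
6. 1.4(42.20) = 59.08
Combination 2 governs: M_u = 409.13 kN·m.

409.13 kN·m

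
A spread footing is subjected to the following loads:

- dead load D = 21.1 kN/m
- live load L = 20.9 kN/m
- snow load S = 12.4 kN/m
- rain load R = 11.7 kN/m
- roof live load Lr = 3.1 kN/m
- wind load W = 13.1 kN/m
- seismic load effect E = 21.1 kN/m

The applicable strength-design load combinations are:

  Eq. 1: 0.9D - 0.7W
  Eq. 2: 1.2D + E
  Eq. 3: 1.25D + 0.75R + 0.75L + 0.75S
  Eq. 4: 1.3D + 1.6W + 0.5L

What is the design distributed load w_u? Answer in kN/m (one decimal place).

60.1 kN/m

Eq. 1: 0.9(21.1) - 0.7(13.1) = 19.0 - 9.2 = 9.8
Eq. 2: 1.2(21.1) + 1.0(21.1) = 25.3 + 21.1 = 46.4
Eq. 3: 1.25(21.1) + 0.75(11.7) + 0.75(20.9) + 0.75(12.4) = 60.1
Eq. 4: 1.3(21.1) + 1.6(13.1) + 0.5(20.9) = 58.8
Maximum is from combination 3.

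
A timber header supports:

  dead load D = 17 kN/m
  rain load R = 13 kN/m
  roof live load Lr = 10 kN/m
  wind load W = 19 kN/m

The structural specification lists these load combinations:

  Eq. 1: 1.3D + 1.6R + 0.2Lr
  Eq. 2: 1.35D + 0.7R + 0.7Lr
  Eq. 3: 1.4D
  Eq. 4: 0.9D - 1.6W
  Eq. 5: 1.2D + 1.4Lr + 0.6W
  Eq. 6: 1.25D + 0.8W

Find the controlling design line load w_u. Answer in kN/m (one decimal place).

45.8 kN/m

Eq. 1: 1.3(17) + 1.6(13) + 0.2(10) = 44.9
Eq. 2: 1.35(17) + 0.7(13) + 0.7(10) = 39.1
Eq. 3: 1.4(17) = 23.8
Eq. 4: 0.9(17) - 1.6(19) = -15.1
Eq. 5: 1.2(17) + 1.4(10) + 0.6(19) = 45.8
Eq. 6: 1.25(17) + 0.8(19) = 36.5
The controlling combination is 5, giving 45.8 kN/m.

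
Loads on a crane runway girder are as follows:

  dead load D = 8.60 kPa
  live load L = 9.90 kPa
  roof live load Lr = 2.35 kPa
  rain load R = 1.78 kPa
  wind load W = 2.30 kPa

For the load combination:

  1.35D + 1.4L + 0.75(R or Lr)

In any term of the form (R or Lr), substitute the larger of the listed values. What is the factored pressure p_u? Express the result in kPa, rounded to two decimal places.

27.23 kPa

(R or Lr) → Lr = 2.35 kPa.
1.35(8.60) + 1.4(9.90) + 0.75(2.35) = 11.61 + 13.86 + 1.76 = 27.23
p_u = 27.23 kPa.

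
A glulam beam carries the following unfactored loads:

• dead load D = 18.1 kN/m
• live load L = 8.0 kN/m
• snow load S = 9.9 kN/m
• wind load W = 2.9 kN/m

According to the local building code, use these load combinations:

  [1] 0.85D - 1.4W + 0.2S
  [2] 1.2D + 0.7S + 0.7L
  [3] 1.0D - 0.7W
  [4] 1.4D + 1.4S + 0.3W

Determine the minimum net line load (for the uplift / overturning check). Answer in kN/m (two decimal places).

13.31 kN/m

[1] 0.85(18.1) - 1.4(2.9) + 0.2(9.9) = 15.39 - 4.06 + 1.98 = 13.31
[2] 1.2(18.1) + 0.7(9.9) + 0.7(8.0) = 21.72 + 6.93 + 5.60 = 34.25
[3] 1.0(18.1) - 0.7(2.9) = 18.10 - 2.03 = 16.07
[4] 1.4(18.1) + 1.4(9.9) + 0.3(2.9) = 25.34 + 13.86 + 0.87 = 40.07
Combination 1 gives the minimum: 13.31 kN/m.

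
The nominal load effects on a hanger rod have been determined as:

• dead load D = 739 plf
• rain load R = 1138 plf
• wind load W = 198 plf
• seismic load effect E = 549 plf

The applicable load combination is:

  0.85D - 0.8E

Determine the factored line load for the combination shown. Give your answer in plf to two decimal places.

188.95 plf

0.85(739) - 0.8(549) = 628.15 - 439.20 = 188.95
w_u = 188.95 plf.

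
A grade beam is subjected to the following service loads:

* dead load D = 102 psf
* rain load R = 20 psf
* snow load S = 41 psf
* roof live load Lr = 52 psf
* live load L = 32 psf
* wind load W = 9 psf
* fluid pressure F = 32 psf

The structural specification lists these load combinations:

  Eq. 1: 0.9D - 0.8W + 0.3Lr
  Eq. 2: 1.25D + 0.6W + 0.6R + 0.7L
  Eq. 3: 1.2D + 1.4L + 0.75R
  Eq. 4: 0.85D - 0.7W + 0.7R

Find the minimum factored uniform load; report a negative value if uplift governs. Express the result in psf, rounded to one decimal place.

94.4 psf

Eq. 1: 0.9(102) - 0.8(9) + 0.3(52) = 91.8 - 7.2 + 15.6 = 100.2
Eq. 2: 1.25(102) + 0.6(9) + 0.6(20) + 0.7(32) = 127.5 + 5.4 + 12.0 + 22.4 = 167.3
Eq. 3: 1.2(102) + 1.4(32) + 0.75(20) = 122.4 + 44.8 + 15.0 = 182.2
Eq. 4: 0.85(102) - 0.7(9) + 0.7(20) = 86.7 - 6.3 + 14.0 = 94.4
Combination 4 gives the minimum: 94.4 psf.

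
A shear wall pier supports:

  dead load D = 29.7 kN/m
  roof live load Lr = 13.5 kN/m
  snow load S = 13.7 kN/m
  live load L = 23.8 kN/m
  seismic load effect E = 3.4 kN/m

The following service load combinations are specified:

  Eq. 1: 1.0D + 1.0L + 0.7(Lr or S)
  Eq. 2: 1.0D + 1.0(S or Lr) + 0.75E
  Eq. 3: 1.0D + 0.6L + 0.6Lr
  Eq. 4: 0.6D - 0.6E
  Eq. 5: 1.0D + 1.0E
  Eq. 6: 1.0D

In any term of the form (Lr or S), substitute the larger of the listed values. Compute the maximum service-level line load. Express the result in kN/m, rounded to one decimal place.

(Lr or S) → S = 13.7 kN/m; (S or Lr) → S = 13.7 kN/m.
Eq. 1: 1.0(29.7) + 1.0(23.8) + 0.7(13.7) = 63.1
Eq. 2: 1.0(29.7) + 1.0(13.7) + 0.75(3.4) = 46.0
Eq. 3: 1.0(29.7) + 0.6(23.8) + 0.6(13.5) = 52.1
Eq. 4: 0.6(29.7) - 0.6(3.4) = 15.8
Eq. 5: 1.0(29.7) + 1.0(3.4) = 33.1
Eq. 6: 1.0(29.7) = 29.7
Combination 1 governs: w = 63.1 kN/m.

63.1 kN/m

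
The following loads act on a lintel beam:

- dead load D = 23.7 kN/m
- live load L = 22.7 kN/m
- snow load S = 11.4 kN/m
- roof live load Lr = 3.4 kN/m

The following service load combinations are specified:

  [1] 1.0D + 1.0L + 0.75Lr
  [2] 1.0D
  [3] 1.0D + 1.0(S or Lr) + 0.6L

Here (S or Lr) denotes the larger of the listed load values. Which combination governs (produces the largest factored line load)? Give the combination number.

(S or Lr) → S = 11.4 kN/m.
[1] 1.0(23.7) + 1.0(22.7) + 0.75(3.4) = 49.0
[2] 1.0(23.7) = 23.7
[3] 1.0(23.7) + 1.0(11.4) + 0.6(22.7) = 48.7
The largest value is 49.0 kN/m from combination 1.

Combination 1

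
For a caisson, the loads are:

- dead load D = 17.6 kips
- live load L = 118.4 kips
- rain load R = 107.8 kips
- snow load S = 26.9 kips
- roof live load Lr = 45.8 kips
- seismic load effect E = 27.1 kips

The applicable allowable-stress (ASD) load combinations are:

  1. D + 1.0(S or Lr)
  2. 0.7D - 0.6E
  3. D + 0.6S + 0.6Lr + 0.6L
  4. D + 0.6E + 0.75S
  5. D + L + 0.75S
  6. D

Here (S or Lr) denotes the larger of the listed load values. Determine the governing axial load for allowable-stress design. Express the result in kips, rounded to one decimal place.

(S or Lr) → Lr = 45.8 kips.
1. 1.0(17.6) + 1.0(45.8) = 17.6 + 45.8 = 63.4
2. 0.7(17.6) - 0.6(27.1) = -3.9
3. 1.0(17.6) + 0.6(26.9) + 0.6(45.8) + 0.6(118.4) = 132.3
4. 1.0(17.6) + 0.6(27.1) + 0.75(26.9) = 54.0
5. 1.0(17.6) + 1.0(118.4) + 0.75(26.9) = 17.6 + 118.4 + 20.2 = 156.2
6. 1.0(17.6) = 17.6
Maximum is from combination 5.

156.2 kips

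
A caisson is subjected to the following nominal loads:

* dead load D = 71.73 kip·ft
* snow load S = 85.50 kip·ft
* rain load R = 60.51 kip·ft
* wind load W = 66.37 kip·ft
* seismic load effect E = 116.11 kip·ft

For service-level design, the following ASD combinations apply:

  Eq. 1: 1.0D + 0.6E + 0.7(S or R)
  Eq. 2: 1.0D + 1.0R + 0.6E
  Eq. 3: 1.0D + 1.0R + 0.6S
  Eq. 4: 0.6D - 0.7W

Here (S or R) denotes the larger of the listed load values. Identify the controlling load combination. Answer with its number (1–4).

Combination 2

(S or R) → S = 85.50 kip·ft.
Eq. 1: 1.0(71.73) + 0.6(116.11) + 0.7(85.50) = 71.73 + 69.67 + 59.85 = 201.25
Eq. 2: 1.0(71.73) + 1.0(60.51) + 0.6(116.11) = 71.73 + 60.51 + 69.67 = 201.91
Eq. 3: 1.0(71.73) + 1.0(60.51) + 0.6(85.50) = 71.73 + 60.51 + 51.30 = 183.54
Eq. 4: 0.6(71.73) - 0.7(66.37) = 43.04 - 46.46 = -3.42
The largest value is 201.91 kip·ft from combination 2.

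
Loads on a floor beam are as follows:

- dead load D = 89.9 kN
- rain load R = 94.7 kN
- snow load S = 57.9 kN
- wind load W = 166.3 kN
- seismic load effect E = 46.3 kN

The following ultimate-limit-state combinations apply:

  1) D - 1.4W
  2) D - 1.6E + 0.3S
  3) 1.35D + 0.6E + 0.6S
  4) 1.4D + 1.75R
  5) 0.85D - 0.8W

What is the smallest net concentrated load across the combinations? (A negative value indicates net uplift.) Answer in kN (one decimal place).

-142.9 kN

1) 1.0(89.9) - 1.4(166.3) = -142.9
2) 1.0(89.9) - 1.6(46.3) + 0.3(57.9) = 33.2
3) 1.35(89.9) + 0.6(46.3) + 0.6(57.9) = 183.9
4) 1.4(89.9) + 1.75(94.7) = 291.6
5) 0.85(89.9) - 0.8(166.3) = -56.6
Combination 1 gives the minimum: -142.9 kN.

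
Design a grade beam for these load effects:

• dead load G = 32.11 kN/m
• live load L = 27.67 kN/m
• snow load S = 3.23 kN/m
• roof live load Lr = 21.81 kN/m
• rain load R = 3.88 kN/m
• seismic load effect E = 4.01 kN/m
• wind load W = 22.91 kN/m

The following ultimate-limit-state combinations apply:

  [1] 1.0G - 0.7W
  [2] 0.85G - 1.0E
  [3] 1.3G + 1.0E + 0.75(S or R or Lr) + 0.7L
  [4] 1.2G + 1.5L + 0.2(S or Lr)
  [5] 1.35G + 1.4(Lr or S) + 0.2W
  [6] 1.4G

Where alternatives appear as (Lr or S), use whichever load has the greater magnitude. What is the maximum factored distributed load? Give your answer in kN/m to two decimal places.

(S or R or Lr) → Lr = 21.81 kN/m; (S or Lr) → Lr = 21.81 kN/m; (Lr or S) → Lr = 21.81 kN/m.
[1] 1.0(32.11) - 0.7(22.91) = 32.11 - 16.04 = 16.07
[2] 0.85(32.11) - 1.0(4.01) = 27.29 - 4.01 = 23.28
[3] 1.3(32.11) + 1.0(4.01) + 0.75(21.81) + 0.7(27.67) = 41.74 + 4.01 + 16.36 + 19.37 = 81.48
[4] 1.2(32.11) + 1.5(27.67) + 0.2(21.81) = 38.53 + 41.51 + 4.36 = 84.40
[5] 1.35(32.11) + 1.4(21.81) + 0.2(22.91) = 43.35 + 30.53 + 4.58 = 78.46
[6] 1.4(32.11) = 44.95
Combination 4 governs: w_u = 84.40 kN/m.

84.40 kN/m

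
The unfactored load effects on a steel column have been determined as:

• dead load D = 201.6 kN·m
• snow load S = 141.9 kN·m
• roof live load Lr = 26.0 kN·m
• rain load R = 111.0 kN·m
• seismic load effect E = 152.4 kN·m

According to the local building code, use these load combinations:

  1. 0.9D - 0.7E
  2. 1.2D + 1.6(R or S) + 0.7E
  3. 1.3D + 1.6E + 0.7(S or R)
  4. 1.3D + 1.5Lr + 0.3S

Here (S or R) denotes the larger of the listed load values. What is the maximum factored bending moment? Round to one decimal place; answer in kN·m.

605.3 kN·m

(R or S) → S = 141.9 kN·m; (S or R) → S = 141.9 kN·m.
1. 0.9(201.6) - 0.7(152.4) = 74.8
2. 1.2(201.6) + 1.6(141.9) + 0.7(152.4) = 241.9 + 227.0 + 106.7 = 575.6
3. 1.3(201.6) + 1.6(152.4) + 0.7(141.9) = 605.3
4. 1.3(201.6) + 1.5(26.0) + 0.3(141.9) = 262.1 + 39.0 + 42.6 = 343.7
Combination 3 governs: M_u = 605.3 kN·m.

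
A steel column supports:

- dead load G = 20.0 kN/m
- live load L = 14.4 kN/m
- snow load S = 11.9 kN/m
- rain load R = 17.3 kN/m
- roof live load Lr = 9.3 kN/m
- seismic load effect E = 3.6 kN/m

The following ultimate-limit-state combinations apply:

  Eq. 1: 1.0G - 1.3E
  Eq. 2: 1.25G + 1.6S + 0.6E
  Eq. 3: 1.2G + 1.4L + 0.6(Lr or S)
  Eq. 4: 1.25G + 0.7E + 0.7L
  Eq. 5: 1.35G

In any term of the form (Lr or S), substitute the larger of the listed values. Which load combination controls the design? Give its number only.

Combination 3

(Lr or S) → S = 11.9 kN/m.
Eq. 1: 1.0(20.0) - 1.3(3.6) = 20.0 - 4.7 = 15.3
Eq. 2: 1.25(20.0) + 1.6(11.9) + 0.6(3.6) = 25.0 + 19.0 + 2.2 = 46.2
Eq. 3: 1.2(20.0) + 1.4(14.4) + 0.6(11.9) = 24.0 + 20.2 + 7.1 = 51.3
Eq. 4: 1.25(20.0) + 0.7(3.6) + 0.7(14.4) = 25.0 + 2.5 + 10.1 = 37.6
Eq. 5: 1.35(20.0) = 27.0
The largest value is 51.3 kN/m from combination 3.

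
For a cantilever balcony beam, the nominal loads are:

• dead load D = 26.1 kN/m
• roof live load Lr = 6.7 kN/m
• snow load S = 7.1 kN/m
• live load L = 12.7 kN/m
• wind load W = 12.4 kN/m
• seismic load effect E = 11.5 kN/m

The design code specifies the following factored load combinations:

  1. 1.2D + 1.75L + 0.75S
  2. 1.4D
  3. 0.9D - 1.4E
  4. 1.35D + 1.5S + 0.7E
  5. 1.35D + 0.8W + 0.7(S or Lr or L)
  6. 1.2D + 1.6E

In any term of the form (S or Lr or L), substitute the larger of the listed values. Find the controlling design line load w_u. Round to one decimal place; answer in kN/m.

58.9 kN/m

(S or Lr or L) → L = 12.7 kN/m.
1. 1.2(26.1) + 1.75(12.7) + 0.75(7.1) = 58.9
2. 1.4(26.1) = 36.5
3. 0.9(26.1) - 1.4(11.5) = 7.4
4. 1.35(26.1) + 1.5(7.1) + 0.7(11.5) = 53.9
5. 1.35(26.1) + 0.8(12.4) + 0.7(12.7) = 54.0
6. 1.2(26.1) + 1.6(11.5) = 49.7
The controlling combination is 1, giving 58.9 kN/m.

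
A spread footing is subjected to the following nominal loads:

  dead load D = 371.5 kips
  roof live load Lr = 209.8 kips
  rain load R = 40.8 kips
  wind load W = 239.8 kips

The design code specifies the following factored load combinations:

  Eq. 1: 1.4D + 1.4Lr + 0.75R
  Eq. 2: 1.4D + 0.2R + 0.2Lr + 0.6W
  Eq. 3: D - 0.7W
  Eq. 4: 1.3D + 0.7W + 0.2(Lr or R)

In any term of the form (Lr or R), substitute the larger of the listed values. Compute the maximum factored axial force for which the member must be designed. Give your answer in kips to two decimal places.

844.42 kips

(Lr or R) → Lr = 209.8 kips.
Eq. 1: 1.4(371.5) + 1.4(209.8) + 0.75(40.8) = 520.10 + 293.72 + 30.60 = 844.42
Eq. 2: 1.4(371.5) + 0.2(40.8) + 0.2(209.8) + 0.6(239.8) = 520.10 + 8.16 + 41.96 + 143.88 = 714.10
Eq. 3: 1.0(371.5) - 0.7(239.8) = 371.50 - 167.86 = 203.64
Eq. 4: 1.3(371.5) + 0.7(239.8) + 0.2(209.8) = 482.95 + 167.86 + 41.96 = 692.77
The controlling combination is 1, giving 844.42 kips.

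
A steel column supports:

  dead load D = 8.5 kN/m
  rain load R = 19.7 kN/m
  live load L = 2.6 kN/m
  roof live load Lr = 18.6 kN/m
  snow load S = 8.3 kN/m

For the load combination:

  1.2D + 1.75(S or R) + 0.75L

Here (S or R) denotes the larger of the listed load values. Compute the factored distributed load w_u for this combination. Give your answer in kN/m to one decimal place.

(S or R) → R = 19.7 kN/m.
1.2(8.5) + 1.75(19.7) + 0.75(2.6) = 46.6
w_u = 46.6 kN/m.

46.6 kN/m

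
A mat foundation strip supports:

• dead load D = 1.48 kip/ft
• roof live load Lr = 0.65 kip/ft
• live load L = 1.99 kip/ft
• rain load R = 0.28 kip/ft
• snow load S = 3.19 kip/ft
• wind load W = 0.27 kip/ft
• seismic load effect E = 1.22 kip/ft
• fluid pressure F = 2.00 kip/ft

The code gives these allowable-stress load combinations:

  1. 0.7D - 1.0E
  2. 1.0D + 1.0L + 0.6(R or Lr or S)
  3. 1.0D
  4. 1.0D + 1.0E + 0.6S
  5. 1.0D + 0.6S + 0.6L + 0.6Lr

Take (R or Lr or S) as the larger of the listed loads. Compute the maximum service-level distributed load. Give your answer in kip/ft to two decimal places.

5.38 kip/ft

(R or Lr or S) → S = 3.19 kip/ft.
1. 0.7(1.48) - 1.0(1.22) = 1.04 - 1.22 = -0.18
2. 1.0(1.48) + 1.0(1.99) + 0.6(3.19) = 1.48 + 1.99 + 1.91 = 5.38
3. 1.0(1.48) = 1.48
4. 1.0(1.48) + 1.0(1.22) + 0.6(3.19) = 1.48 + 1.22 + 1.91 = 4.61
5. 1.0(1.48) + 0.6(3.19) + 0.6(1.99) + 0.6(0.65) = 4.98
The controlling combination is 2, giving 5.38 kip/ft.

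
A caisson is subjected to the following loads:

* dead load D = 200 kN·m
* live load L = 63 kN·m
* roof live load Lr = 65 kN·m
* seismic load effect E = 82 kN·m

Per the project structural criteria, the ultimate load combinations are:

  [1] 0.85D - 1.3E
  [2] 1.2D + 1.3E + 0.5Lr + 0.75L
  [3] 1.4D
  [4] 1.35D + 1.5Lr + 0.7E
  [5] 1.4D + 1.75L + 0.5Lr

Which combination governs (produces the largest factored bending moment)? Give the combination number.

Combination 2

[1] 0.85(200) - 1.3(82) = 170.00 - 106.60 = 63.40
[2] 1.2(200) + 1.3(82) + 0.5(65) + 0.75(63) = 240.00 + 106.60 + 32.50 + 47.25 = 426.35
[3] 1.4(200) = 280.00
[4] 1.35(200) + 1.5(65) + 0.7(82) = 270.00 + 97.50 + 57.40 = 424.90
[5] 1.4(200) + 1.75(63) + 0.5(65) = 280.00 + 110.25 + 32.50 = 422.75
The largest value is 426.35 kN·m from combination 2.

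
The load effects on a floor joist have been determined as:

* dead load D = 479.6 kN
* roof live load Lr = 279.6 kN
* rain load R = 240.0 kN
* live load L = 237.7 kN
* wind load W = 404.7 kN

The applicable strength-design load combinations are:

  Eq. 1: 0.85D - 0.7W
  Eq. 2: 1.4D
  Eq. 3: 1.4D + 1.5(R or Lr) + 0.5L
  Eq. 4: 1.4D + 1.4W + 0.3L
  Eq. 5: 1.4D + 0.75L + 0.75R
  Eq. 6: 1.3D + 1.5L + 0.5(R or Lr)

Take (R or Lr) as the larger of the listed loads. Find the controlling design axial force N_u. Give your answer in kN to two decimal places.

(R or Lr) → Lr = 279.6 kN.
Eq. 1: 0.85(479.6) - 0.7(404.7) = 407.66 - 283.29 = 124.37
Eq. 2: 1.4(479.6) = 671.44
Eq. 3: 1.4(479.6) + 1.5(279.6) + 0.5(237.7) = 671.44 + 419.40 + 118.85 = 1209.69
Eq. 4: 1.4(479.6) + 1.4(404.7) + 0.3(237.7) = 671.44 + 566.58 + 71.31 = 1309.33
Eq. 5: 1.4(479.6) + 0.75(237.7) + 0.75(240.0) = 671.44 + 178.28 + 180.00 = 1029.72
Eq. 6: 1.3(479.6) + 1.5(237.7) + 0.5(279.6) = 623.48 + 356.55 + 139.80 = 1119.83
Combination 4 governs: N_u = 1309.33 kN.

1309.33 kN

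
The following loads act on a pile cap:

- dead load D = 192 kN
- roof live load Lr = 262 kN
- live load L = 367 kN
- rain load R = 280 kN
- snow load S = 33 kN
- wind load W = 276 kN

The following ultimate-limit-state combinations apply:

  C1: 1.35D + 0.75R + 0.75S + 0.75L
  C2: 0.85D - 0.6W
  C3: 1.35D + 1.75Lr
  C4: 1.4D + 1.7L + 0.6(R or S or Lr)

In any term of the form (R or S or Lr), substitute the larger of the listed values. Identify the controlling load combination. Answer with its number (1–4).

(R or S or Lr) → R = 280 kN.
C1: 1.35(192) + 0.75(280) + 0.75(33) + 0.75(367) = 769.2
C2: 0.85(192) - 0.6(276) = 163.2 - 165.6 = -2.4
C3: 1.35(192) + 1.75(262) = 259.2 + 458.5 = 717.7
C4: 1.4(192) + 1.7(367) + 0.6(280) = 268.8 + 623.9 + 168.0 = 1060.7
The largest value is 1060.7 kN from combination 4.

Combination 4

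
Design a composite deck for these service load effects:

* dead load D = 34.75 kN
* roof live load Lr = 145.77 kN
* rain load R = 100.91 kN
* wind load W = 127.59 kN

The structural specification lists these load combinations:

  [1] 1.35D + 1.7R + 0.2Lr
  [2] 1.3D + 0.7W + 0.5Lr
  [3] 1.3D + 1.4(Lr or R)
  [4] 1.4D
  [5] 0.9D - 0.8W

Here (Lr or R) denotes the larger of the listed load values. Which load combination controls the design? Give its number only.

(Lr or R) → Lr = 145.77 kN.
[1] 1.35(34.75) + 1.7(100.91) + 0.2(145.77) = 46.91 + 171.55 + 29.15 = 247.61
[2] 1.3(34.75) + 0.7(127.59) + 0.5(145.77) = 207.37
[3] 1.3(34.75) + 1.4(145.77) = 249.25
[4] 1.4(34.75) = 48.65
[5] 0.9(34.75) - 0.8(127.59) = -70.80
The largest value is 249.25 kN from combination 3.

Combination 3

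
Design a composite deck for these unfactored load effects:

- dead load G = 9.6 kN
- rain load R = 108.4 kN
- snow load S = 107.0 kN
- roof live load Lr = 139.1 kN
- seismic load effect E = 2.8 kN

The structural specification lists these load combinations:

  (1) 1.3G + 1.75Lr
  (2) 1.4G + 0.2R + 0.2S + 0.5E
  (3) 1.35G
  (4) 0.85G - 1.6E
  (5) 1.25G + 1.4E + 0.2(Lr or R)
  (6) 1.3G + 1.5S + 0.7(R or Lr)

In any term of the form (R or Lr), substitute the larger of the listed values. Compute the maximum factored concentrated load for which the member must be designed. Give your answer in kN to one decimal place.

270.4 kN

(Lr or R) → Lr = 139.1 kN; (R or Lr) → Lr = 139.1 kN.
(1) 1.3(9.6) + 1.75(139.1) = 12.5 + 243.4 = 255.9
(2) 1.4(9.6) + 0.2(108.4) + 0.2(107.0) + 0.5(2.8) = 13.4 + 21.7 + 21.4 + 1.4 = 57.9
(3) 1.35(9.6) = 13.0
(4) 0.85(9.6) - 1.6(2.8) = 8.2 - 4.5 = 3.7
(5) 1.25(9.6) + 1.4(2.8) + 0.2(139.1) = 12.0 + 3.9 + 27.8 = 43.7
(6) 1.3(9.6) + 1.5(107.0) + 0.7(139.1) = 12.5 + 160.5 + 97.4 = 270.4
Combination 6 governs: P_u = 270.4 kN.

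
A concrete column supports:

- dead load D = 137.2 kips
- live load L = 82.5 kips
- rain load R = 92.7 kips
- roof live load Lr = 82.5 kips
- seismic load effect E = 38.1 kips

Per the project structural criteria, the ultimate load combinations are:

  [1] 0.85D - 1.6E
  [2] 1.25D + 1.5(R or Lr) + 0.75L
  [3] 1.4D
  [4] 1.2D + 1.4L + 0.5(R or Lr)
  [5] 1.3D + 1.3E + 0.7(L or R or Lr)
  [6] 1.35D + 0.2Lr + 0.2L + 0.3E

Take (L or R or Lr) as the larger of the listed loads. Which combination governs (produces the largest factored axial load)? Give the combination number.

Combination 2

(R or Lr) → R = 92.7 kips; (L or R or Lr) → R = 92.7 kips.
[1] 0.85(137.2) - 1.6(38.1) = 116.62 - 60.96 = 55.66
[2] 1.25(137.2) + 1.5(92.7) + 0.75(82.5) = 171.50 + 139.05 + 61.88 = 372.43
[3] 1.4(137.2) = 192.08
[4] 1.2(137.2) + 1.4(82.5) + 0.5(92.7) = 164.64 + 115.50 + 46.35 = 326.49
[5] 1.3(137.2) + 1.3(38.1) + 0.7(92.7) = 178.36 + 49.53 + 64.89 = 292.78
[6] 1.35(137.2) + 0.2(82.5) + 0.2(82.5) + 0.3(38.1) = 185.22 + 16.50 + 16.50 + 11.43 = 229.65
The largest value is 372.43 kips from combination 2.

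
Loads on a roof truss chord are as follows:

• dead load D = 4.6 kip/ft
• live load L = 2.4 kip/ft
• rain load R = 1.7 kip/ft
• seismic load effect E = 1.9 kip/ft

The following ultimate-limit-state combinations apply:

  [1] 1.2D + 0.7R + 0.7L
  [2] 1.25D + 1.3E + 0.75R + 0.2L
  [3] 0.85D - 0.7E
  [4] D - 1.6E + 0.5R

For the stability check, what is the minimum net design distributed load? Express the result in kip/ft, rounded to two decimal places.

[1] 1.2(4.6) + 0.7(1.7) + 0.7(2.4) = 5.52 + 1.19 + 1.68 = 8.39
[2] 1.25(4.6) + 1.3(1.9) + 0.75(1.7) + 0.2(2.4) = 5.75 + 2.47 + 1.28 + 0.48 = 9.98
[3] 0.85(4.6) - 0.7(1.9) = 3.91 - 1.33 = 2.58
[4] 1.0(4.6) - 1.6(1.9) + 0.5(1.7) = 4.60 - 3.04 + 0.85 = 2.41
Combination 4 gives the minimum: 2.41 kip/ft.

2.41 kip/ft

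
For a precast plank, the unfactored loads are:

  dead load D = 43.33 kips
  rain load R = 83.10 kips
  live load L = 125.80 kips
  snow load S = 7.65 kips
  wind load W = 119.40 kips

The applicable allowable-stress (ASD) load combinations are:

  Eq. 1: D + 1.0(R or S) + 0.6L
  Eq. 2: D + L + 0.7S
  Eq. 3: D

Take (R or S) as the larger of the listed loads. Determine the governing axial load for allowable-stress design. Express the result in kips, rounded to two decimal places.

(R or S) → R = 83.10 kips.
Eq. 1: 1.0(43.33) + 1.0(83.10) + 0.6(125.80) = 43.33 + 83.10 + 75.48 = 201.91
Eq. 2: 1.0(43.33) + 1.0(125.80) + 0.7(7.65) = 43.33 + 125.80 + 5.36 = 174.49
Eq. 3: 1.0(43.33) = 43.33
The controlling combination is 1, giving 201.91 kips.

201.91 kips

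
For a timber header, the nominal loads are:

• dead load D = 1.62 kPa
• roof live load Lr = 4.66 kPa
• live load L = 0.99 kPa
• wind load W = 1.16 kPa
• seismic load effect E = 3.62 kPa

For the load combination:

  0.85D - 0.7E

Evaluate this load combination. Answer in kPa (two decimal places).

0.85(1.62) - 0.7(3.62) = -1.16
q_u = -1.16 kPa.

-1.16 kPa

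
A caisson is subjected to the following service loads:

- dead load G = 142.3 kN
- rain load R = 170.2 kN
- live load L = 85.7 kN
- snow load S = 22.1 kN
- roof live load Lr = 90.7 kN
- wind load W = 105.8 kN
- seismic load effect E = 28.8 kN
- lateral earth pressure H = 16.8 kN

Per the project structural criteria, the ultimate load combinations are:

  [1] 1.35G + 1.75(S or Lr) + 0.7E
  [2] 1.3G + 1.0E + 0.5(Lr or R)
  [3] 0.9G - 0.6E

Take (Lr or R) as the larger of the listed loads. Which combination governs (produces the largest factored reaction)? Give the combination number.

(S or Lr) → Lr = 90.7 kN; (Lr or R) → R = 170.2 kN.
[1] 1.35(142.3) + 1.75(90.7) + 0.7(28.8) = 370.99
[2] 1.3(142.3) + 1.0(28.8) + 0.5(170.2) = 184.99 + 28.80 + 85.10 = 298.89
[3] 0.9(142.3) - 0.6(28.8) = 128.07 - 17.28 = 110.79
The largest value is 370.99 kN from combination 1.

Combination 1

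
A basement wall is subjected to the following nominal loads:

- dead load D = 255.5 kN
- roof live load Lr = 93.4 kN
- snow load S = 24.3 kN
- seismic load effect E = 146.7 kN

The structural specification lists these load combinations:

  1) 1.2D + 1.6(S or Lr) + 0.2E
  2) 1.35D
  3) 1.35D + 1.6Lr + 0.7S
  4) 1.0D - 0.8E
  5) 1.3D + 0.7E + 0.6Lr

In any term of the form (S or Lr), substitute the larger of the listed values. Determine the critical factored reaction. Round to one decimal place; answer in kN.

511.4 kN

(S or Lr) → Lr = 93.4 kN.
1) 1.2(255.5) + 1.6(93.4) + 0.2(146.7) = 485.4
2) 1.35(255.5) = 344.9
3) 1.35(255.5) + 1.6(93.4) + 0.7(24.3) = 511.4
4) 1.0(255.5) - 0.8(146.7) = 255.5 - 117.4 = 138.1
5) 1.3(255.5) + 0.7(146.7) + 0.6(93.4) = 332.2 + 102.7 + 56.0 = 490.9
Combination 3 governs: V_u = 511.4 kN.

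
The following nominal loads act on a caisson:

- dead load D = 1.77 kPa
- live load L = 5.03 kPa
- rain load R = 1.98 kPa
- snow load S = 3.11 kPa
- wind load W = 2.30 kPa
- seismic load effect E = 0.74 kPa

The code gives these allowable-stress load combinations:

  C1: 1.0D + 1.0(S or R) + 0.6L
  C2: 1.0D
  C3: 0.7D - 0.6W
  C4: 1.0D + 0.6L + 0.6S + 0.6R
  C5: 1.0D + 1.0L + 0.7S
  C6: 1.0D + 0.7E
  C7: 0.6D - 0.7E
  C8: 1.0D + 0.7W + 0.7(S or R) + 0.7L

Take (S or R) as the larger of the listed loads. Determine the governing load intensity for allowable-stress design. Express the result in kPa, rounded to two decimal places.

9.08 kPa

(S or R) → S = 3.11 kPa.
C1: 1.0(1.77) + 1.0(3.11) + 0.6(5.03) = 1.77 + 3.11 + 3.02 = 7.90
C2: 1.0(1.77) = 1.77
C3: 0.7(1.77) - 0.6(2.30) = 1.24 - 1.38 = -0.14
C4: 1.0(1.77) + 0.6(5.03) + 0.6(3.11) + 0.6(1.98) = 7.84
C5: 1.0(1.77) + 1.0(5.03) + 0.7(3.11) = 1.77 + 5.03 + 2.18 = 8.98
C6: 1.0(1.77) + 0.7(0.74) = 1.77 + 0.52 = 2.29
C7: 0.6(1.77) - 0.7(0.74) = 1.06 - 0.52 = 0.54
C8: 1.0(1.77) + 0.7(2.30) + 0.7(3.11) + 0.7(5.03) = 1.77 + 1.61 + 2.18 + 3.52 = 9.08
The controlling combination is 8, giving 9.08 kPa.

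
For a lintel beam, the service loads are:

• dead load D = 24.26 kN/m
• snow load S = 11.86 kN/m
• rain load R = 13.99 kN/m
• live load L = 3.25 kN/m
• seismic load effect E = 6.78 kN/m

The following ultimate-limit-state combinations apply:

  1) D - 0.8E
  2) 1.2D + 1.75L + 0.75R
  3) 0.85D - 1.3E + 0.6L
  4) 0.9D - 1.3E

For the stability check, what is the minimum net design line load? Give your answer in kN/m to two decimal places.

13.02 kN/m

1) 1.0(24.26) - 0.8(6.78) = 24.26 - 5.42 = 18.84
2) 1.2(24.26) + 1.75(3.25) + 0.75(13.99) = 29.11 + 5.69 + 10.49 = 45.29
3) 0.85(24.26) - 1.3(6.78) + 0.6(3.25) = 20.62 - 8.81 + 1.95 = 13.76
4) 0.9(24.26) - 1.3(6.78) = 21.83 - 8.81 = 13.02
Combination 4 gives the minimum: 13.02 kN/m.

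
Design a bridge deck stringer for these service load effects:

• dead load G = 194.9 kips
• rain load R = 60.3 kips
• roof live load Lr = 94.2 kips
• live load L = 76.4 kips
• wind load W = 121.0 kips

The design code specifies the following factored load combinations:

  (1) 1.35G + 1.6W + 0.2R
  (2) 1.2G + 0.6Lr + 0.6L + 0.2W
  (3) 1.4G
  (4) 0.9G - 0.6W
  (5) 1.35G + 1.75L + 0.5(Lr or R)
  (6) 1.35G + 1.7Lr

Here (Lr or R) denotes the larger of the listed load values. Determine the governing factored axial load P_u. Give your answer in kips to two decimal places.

468.78 kips

(Lr or R) → Lr = 94.2 kips.
(1) 1.35(194.9) + 1.6(121.0) + 0.2(60.3) = 468.78
(2) 1.2(194.9) + 0.6(94.2) + 0.6(76.4) + 0.2(121.0) = 360.44
(3) 1.4(194.9) = 272.86
(4) 0.9(194.9) - 0.6(121.0) = 102.81
(5) 1.35(194.9) + 1.75(76.4) + 0.5(94.2) = 443.92
(6) 1.35(194.9) + 1.7(94.2) = 423.26
Combination 1 governs: P_u = 468.78 kips.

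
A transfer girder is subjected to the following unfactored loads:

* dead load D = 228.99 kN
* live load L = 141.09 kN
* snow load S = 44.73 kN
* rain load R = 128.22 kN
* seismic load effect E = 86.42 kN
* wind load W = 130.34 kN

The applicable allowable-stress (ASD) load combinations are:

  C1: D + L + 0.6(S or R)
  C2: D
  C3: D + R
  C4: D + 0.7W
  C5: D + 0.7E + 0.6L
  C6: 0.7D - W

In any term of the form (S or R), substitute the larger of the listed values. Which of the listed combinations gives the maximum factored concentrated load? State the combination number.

Combination 1

(S or R) → R = 128.22 kN.
C1: 1.0(228.99) + 1.0(141.09) + 0.6(128.22) = 228.99 + 141.09 + 76.93 = 447.01
C2: 1.0(228.99) = 228.99
C3: 1.0(228.99) + 1.0(128.22) = 228.99 + 128.22 = 357.21
C4: 1.0(228.99) + 0.7(130.34) = 228.99 + 91.24 = 320.23
C5: 1.0(228.99) + 0.7(86.42) + 0.6(141.09) = 374.14
C6: 0.7(228.99) - 1.0(130.34) = 160.29 - 130.34 = 29.95
The largest value is 447.01 kN from combination 1.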